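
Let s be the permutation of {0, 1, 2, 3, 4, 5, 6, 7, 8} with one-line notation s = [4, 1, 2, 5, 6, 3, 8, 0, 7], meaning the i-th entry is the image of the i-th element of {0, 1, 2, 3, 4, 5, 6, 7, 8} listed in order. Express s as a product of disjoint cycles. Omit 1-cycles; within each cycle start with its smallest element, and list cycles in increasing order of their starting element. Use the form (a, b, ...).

(0, 4, 6, 8, 7)(3, 5)

Iterating s from 0 gives 0 → 4 → 6 → 8 → 7 → 0; that is the 5-cycle (0, 4, 6, 8, 7).
Repeating from the next unused element and collecting all non-trivial cycles gives (0, 4, 6, 8, 7)(3, 5).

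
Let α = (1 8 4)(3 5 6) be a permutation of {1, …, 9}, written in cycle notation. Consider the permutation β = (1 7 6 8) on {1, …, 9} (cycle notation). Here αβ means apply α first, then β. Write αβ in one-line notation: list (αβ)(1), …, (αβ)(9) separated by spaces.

1 2 5 7 8 3 6 4 9

Chase each element through α then β: 1 → 8 → 1; 2 → 2 → 2; 3 → 5 → 5; 4 → 1 → 7; 5 → 6 → 8; 6 → 3 → 3; 7 → 7 → 6; 8 → 4 → 4; 9 → 9 → 9.
So αβ in one-line form is 1 2 5 7 8 3 6 4 9.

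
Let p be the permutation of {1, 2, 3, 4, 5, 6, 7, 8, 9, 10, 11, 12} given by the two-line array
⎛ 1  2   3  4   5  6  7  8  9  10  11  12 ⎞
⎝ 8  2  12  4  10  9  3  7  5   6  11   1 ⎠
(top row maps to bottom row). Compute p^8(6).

Tracing 6 → 9 → … returns to 6 after 4 steps, so 6 lies in a 4-cycle (5 10 6 9).
Since the cycle has length 4, p^8 acts on it the same as p^0 (8 mod 4 = 0).
So p^8(6) = 6.

6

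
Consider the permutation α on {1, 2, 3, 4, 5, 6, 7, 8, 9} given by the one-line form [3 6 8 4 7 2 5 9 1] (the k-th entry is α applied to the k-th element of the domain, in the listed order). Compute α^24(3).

Tracing 3 → 8 → … returns to 3 after 4 steps, so 3 lies in a 4-cycle (1 3 8 9).
Powers repeat with period 4 on this cycle, and 24 mod 4 = 0, so α^24(3) = α^0(3).
So α^24(3) = 3.

3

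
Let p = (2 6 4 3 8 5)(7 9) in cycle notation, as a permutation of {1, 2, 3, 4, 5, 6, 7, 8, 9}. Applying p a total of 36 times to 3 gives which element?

3

3 lies in the 6-cycle (2 6 4 3 8 5).
Powers repeat with period 6 on this cycle, and 36 mod 6 = 0, so p^36(3) = p^0(3).
So p^36(3) = 3.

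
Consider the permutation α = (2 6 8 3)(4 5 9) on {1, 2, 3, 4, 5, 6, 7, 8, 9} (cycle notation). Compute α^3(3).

3 lies in the 4-cycle (2 6 8 3).
Advancing 3 steps from 3: 3 → 2 → 6 → 8.

8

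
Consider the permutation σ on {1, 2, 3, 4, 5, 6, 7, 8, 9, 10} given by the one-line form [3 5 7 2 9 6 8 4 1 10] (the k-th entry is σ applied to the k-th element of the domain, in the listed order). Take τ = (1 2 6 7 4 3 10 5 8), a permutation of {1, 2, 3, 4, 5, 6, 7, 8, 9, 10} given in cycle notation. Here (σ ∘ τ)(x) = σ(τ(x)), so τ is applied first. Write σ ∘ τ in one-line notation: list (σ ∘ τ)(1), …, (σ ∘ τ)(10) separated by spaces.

(σ ∘ τ)(x) = σ(τ(x)). Computing each image: σ(τ(1)) = σ(2) = 5, σ(τ(2)) = σ(6) = 6, σ(τ(3)) = σ(10) = 10, σ(τ(4)) = σ(3) = 7, σ(τ(5)) = σ(8) = 4, σ(τ(6)) = σ(7) = 8, σ(τ(7)) = σ(4) = 2, σ(τ(8)) = σ(1) = 3, σ(τ(9)) = σ(9) = 1, σ(τ(10)) = σ(5) = 9.
Hence σ ∘ τ = [5 6 10 7 4 8 2 3 1 9].

5 6 10 7 4 8 2 3 1 9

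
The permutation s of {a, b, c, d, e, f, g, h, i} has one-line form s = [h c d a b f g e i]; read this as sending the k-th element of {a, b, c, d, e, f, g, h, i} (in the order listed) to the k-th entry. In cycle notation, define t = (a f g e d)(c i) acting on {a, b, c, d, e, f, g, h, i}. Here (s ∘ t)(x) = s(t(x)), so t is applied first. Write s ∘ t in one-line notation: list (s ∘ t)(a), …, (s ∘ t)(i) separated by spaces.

(s ∘ t)(x) = s(t(x)). Computing each image: s(t(a)) = s(f) = f, s(t(b)) = s(b) = c, s(t(c)) = s(i) = i, s(t(d)) = s(a) = h, s(t(e)) = s(d) = a, s(t(f)) = s(g) = g, s(t(g)) = s(e) = b, s(t(h)) = s(h) = e, s(t(i)) = s(c) = d.
Hence s ∘ t = [f c i h a g b e d].

f c i h a g b e d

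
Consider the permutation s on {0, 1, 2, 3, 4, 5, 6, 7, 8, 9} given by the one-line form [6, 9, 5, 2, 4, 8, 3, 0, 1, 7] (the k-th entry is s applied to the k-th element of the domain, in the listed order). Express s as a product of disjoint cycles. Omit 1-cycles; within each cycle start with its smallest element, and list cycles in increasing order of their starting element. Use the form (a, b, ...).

Start at 0 and follow images: 0 → 6 → 3 → 2 → 5 → 8 → 1 → 9 → 7 → 0, giving the cycle (0, 6, 3, 2, 5, 8, 1, 9, 7).
Continuing from each remaining unvisited element yields (0, 6, 3, 2, 5, 8, 1, 9, 7).

(0, 6, 3, 2, 5, 8, 1, 9, 7)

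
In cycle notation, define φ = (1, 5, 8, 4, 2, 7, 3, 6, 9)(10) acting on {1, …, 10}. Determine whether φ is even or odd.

The cycle lengths are 9, 1.
A cycle of length ℓ contributes ℓ−1 transpositions, so φ is a product of 8 transpositions — even.

even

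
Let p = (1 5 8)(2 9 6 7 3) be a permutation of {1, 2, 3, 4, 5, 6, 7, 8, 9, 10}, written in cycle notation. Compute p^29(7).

6

7 lies in the 5-cycle (2 9 6 7 3).
Powers repeat with period 5 on this cycle, and 29 mod 5 = 4, so p^29(7) = p^4(7).
Advancing 4 steps from 7: 7 → 3 → 2 → 9 → 6.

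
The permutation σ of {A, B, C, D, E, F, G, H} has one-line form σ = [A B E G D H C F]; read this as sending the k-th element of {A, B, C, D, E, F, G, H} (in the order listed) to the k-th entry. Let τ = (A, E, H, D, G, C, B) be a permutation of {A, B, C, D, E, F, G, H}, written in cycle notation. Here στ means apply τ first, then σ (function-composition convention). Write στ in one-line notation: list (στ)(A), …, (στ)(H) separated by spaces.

For each element, apply τ then σ: A → E → D; B → A → A; C → B → B; D → G → C; E → H → F; F → F → H; G → C → E; H → D → G.
Collecting the images, στ = [D A B C F H E G].

D A B C F H E G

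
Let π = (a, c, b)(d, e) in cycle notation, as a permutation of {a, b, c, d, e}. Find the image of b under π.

a

In the cycle (a, c, b), b is followed by a, so π(b) = a.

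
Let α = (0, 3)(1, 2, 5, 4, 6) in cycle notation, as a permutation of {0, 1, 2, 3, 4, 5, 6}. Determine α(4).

6

4 appears in (1, 2, 5, 4, 6); the next entry (wrapping around) is 6.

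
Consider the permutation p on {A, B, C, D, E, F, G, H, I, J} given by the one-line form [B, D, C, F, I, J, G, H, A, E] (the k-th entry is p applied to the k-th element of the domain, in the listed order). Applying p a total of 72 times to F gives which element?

E

Tracing F → J → … returns to F after 7 steps, so F lies in a 7-cycle (A, B, D, F, J, E, I).
On a 7-cycle, p^7 is the identity, so p^72 = p^2 there (72 ≡ 2 mod 7).
Stepping 2 places around the cycle: F → J → E.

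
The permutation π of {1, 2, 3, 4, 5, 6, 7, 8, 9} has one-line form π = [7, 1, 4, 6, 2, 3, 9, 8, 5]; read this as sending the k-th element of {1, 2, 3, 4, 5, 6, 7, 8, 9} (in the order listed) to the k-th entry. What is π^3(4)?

Tracing 4 → 6 → … returns to 4 after 3 steps, so 4 lies in a 3-cycle (3 4 6).
Since the cycle has length 3, π^3 acts on it the same as π^0 (3 mod 3 = 0).
So π^3(4) = 4.

4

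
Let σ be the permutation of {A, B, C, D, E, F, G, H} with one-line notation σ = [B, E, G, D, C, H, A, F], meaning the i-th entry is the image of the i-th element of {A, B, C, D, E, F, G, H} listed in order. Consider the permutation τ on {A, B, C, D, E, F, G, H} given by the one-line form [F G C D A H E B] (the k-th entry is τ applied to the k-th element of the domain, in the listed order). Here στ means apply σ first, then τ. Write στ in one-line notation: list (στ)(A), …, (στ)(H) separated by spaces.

G A E D C B F H

(στ)(x) = τ(σ(x)). Computing each image: τ(σ(A)) = τ(B) = G, τ(σ(B)) = τ(E) = A, τ(σ(C)) = τ(G) = E, τ(σ(D)) = τ(D) = D, τ(σ(E)) = τ(C) = C, τ(σ(F)) = τ(H) = B, τ(σ(G)) = τ(A) = F, τ(σ(H)) = τ(F) = H.
Hence στ = [G A E D C B F H].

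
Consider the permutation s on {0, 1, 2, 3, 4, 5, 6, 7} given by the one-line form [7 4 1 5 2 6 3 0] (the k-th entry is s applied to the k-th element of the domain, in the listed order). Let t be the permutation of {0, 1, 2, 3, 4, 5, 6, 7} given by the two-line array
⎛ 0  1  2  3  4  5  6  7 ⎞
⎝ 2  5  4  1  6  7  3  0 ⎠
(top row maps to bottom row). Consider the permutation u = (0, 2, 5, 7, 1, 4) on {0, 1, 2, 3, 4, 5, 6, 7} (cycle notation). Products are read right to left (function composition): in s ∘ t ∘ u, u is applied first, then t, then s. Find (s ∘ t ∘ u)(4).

1

(s ∘ t ∘ u)(4) = s(t(u(4))). u(4) = 0, then t(0) = 2, then s(2) = 1, so the result is 1.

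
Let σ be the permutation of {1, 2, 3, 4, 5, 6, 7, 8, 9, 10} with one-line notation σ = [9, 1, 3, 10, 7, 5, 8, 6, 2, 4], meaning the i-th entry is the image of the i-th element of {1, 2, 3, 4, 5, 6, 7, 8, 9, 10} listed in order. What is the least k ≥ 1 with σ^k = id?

Decomposing into disjoint cycles gives cycle lengths 4, 3, 2, 1.
The order of σ is the least common multiple of its cycle lengths: lcm(4, 3, 2) = 12.

12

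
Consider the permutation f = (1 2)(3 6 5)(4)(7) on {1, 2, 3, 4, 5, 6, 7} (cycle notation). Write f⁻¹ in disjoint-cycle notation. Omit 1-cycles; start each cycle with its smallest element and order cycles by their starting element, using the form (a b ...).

The inverse reverses each cycle.
After reversing and putting each cycle's least element first, f⁻¹ = (1 2)(3 5 6).

(1 2)(3 5 6)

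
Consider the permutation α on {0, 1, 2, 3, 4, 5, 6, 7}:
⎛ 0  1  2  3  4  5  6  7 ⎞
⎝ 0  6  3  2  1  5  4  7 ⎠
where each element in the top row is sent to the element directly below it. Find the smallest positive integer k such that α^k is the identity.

The disjoint-cycle form of α has cycle lengths 3, 2, 1, 1, 1.
Since disjoint cycles commute, ord(α) = lcm(3, 2) = 6.

6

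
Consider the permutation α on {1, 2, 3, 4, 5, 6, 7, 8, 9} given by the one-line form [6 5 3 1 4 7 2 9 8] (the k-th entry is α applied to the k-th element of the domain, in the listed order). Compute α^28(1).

Tracing 1 → 6 → … returns to 1 after 6 steps, so 1 lies in a 6-cycle (1 6 7 2 5 4).
On a 6-cycle, α^6 is the identity, so α^28 = α^4 there (28 ≡ 4 mod 6).
Advancing 4 steps from 1: 1 → 6 → 7 → 2 → 5.

5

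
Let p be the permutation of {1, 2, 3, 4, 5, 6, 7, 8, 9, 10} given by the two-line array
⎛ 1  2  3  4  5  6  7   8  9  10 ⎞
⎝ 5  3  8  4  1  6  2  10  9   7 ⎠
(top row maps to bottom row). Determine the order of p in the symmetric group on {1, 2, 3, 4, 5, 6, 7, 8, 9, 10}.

Decomposing into disjoint cycles gives cycle lengths 5, 2, 1, 1, 1.
The order of p is the least common multiple of its cycle lengths: lcm(5, 2) = 10.

10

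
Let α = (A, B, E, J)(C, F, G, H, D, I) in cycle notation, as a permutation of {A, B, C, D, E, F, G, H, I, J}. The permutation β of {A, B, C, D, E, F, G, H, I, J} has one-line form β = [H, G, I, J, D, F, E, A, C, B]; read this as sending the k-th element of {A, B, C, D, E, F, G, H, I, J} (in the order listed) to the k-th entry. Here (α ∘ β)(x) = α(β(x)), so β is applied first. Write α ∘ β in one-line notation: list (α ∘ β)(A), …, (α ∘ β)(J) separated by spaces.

D H C A I G J B F E

Chase each element through β then α: A → H → D; B → G → H; C → I → C; D → J → A; E → D → I; F → F → G; G → E → J; H → A → B; I → C → F; J → B → E.
Collecting the images, α ∘ β = [D H C A I G J B F E].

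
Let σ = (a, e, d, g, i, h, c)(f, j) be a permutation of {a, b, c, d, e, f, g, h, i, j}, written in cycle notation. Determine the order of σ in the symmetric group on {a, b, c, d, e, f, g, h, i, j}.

14

The cycle type of σ is (7, 2, 1).
The order of σ is the least common multiple of its cycle lengths: lcm(7, 2) = 14.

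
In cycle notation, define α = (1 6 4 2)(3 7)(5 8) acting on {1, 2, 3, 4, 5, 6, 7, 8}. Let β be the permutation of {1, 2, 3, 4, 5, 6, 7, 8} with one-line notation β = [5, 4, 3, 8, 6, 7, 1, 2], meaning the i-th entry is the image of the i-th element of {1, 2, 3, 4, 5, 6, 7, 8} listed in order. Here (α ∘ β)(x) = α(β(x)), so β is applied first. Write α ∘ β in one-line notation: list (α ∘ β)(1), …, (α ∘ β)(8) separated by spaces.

(α ∘ β)(x) = α(β(x)). Computing each image: α(β(1)) = α(5) = 8, α(β(2)) = α(4) = 2, α(β(3)) = α(3) = 7, α(β(4)) = α(8) = 5, α(β(5)) = α(6) = 4, α(β(6)) = α(7) = 3, α(β(7)) = α(1) = 6, α(β(8)) = α(2) = 1.
Hence α ∘ β = [8 2 7 5 4 3 6 1].

8 2 7 5 4 3 6 1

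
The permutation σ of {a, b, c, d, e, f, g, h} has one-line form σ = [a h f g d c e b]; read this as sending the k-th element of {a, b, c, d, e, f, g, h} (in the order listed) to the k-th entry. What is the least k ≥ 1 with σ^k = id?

6

Writing σ as disjoint cycles, the cycle lengths are 3, 2, 2, 1.
The order is lcm(3, 2, 2) = 6.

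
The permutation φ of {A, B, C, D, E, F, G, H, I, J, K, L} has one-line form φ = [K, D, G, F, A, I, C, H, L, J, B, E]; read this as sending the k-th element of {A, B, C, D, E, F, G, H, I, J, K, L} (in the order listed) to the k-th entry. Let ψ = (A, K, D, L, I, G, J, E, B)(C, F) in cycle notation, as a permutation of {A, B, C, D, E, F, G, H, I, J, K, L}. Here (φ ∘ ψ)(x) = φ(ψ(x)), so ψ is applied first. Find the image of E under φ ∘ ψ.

First apply ψ: ψ(E) = B, then φ(B) = D. Thus (φ ∘ ψ)(E) = D.

D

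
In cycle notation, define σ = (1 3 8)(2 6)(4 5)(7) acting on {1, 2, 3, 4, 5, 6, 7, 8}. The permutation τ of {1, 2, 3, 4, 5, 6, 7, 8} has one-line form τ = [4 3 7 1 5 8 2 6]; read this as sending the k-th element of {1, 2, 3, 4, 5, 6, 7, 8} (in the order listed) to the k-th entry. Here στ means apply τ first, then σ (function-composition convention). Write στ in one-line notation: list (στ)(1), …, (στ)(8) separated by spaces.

5 8 7 3 4 1 6 2

(στ)(x) = σ(τ(x)). Computing each image: σ(τ(1)) = σ(4) = 5, σ(τ(2)) = σ(3) = 8, σ(τ(3)) = σ(7) = 7, σ(τ(4)) = σ(1) = 3, σ(τ(5)) = σ(5) = 4, σ(τ(6)) = σ(8) = 1, σ(τ(7)) = σ(2) = 6, σ(τ(8)) = σ(6) = 2.
Hence στ = [5 8 7 3 4 1 6 2].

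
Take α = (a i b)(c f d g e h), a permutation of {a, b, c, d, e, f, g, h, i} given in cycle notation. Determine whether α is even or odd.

odd

The cycle lengths are 6, 3.
A cycle of length ℓ contributes ℓ−1 transpositions, so α is a product of 5 + 2 = 7 transpositions — odd.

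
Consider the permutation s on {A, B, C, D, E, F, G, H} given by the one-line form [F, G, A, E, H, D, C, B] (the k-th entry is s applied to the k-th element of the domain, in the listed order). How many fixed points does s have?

No element satisfies s(x) = x, so there are 0 fixed points.

0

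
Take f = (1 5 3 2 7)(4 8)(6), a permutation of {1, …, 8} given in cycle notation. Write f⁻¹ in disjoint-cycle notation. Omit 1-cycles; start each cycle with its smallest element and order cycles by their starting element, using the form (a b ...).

(1 7 2 3 5)(4 8)

The inverse reverses each cycle.
After reversing and putting each cycle's least element first, f⁻¹ = (1 7 2 3 5)(4 8).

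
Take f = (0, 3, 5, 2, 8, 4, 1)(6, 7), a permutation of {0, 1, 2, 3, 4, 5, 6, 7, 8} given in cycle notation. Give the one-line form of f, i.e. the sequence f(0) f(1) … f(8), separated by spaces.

3 0 8 5 1 2 7 6 4

Reading each image from the cycles: 0↦3, 1↦0, 2↦8, 3↦5, 4↦1, 5↦2, 6↦7, 7↦6, 8↦4.
So the one-line form is 3 0 8 5 1 2 7 6 4.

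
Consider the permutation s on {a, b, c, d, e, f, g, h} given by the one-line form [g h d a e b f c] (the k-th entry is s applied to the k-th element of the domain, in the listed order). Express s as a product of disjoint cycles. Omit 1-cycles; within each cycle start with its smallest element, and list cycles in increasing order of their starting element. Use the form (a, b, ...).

(a, g, f, b, h, c, d)

Iterating s from a gives a → g → f → b → h → c → d → a; that is the 7-cycle (a, g, f, b, h, c, d).
Repeating from the next unused element and collecting all non-trivial cycles gives (a, g, f, b, h, c, d).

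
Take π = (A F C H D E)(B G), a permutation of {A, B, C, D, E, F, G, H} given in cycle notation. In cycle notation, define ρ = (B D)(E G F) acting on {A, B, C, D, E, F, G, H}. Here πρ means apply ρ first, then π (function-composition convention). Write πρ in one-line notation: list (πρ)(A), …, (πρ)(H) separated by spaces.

F E H G B A C D

(πρ)(x) = π(ρ(x)). Computing each image: π(ρ(A)) = π(A) = F, π(ρ(B)) = π(D) = E, π(ρ(C)) = π(C) = H, π(ρ(D)) = π(B) = G, π(ρ(E)) = π(G) = B, π(ρ(F)) = π(E) = A, π(ρ(G)) = π(F) = C, π(ρ(H)) = π(H) = D.
Hence πρ = [F E H G B A C D].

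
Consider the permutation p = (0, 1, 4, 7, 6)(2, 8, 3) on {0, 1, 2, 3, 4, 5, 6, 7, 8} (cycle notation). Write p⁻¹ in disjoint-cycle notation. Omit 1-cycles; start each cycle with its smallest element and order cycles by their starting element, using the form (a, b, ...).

(0, 6, 7, 4, 1)(2, 3, 8)

Inverting a permutation written in cycle notation just reverses the order within every cycle.
Reversing each cycle of p and rotating so the smallest element leads gives (0, 6, 7, 4, 1)(2, 3, 8).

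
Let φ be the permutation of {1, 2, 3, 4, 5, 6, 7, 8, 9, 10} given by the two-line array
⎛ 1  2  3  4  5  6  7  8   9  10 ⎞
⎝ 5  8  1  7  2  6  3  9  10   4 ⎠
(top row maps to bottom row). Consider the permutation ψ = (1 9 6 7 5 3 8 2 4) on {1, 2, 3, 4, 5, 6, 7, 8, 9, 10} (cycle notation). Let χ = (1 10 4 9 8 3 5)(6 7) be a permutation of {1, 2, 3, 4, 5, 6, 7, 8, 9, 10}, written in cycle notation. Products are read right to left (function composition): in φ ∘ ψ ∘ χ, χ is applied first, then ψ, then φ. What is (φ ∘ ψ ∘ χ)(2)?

Apply the permutations in order: χ(2) = 2, then ψ(2) = 4, then φ(4) = 7. So (φ ∘ ψ ∘ χ)(2) = 7.

7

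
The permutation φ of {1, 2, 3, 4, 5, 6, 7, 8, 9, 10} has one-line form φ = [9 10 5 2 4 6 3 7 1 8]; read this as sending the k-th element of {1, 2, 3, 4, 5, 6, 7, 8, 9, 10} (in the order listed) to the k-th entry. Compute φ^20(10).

Tracing 10 → 8 → … returns to 10 after 7 steps, so 10 lies in a 7-cycle (2, 10, 8, 7, 3, 5, 4).
Powers repeat with period 7 on this cycle, and 20 mod 7 = 6, so φ^20(10) = φ^6(10).
Advancing 6 steps from 10: 10 → 8 → 7 → 3 → 5 → 4 → 2.

2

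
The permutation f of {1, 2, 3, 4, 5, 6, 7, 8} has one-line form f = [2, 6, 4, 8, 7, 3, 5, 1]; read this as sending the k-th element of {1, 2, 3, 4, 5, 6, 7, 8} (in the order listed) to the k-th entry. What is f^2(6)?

4

Tracing 6 → 3 → … returns to 6 after 6 steps, so 6 lies in a 6-cycle (1, 2, 6, 3, 4, 8).
Stepping 2 places around the cycle: 6 → 3 → 4.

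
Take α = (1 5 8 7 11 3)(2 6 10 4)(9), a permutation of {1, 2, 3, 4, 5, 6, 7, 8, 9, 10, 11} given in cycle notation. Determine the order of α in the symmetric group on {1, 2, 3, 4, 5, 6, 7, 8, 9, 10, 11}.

12

The disjoint cycles have lengths 6, 4, 1.
Since disjoint cycles commute, ord(α) = lcm(6, 4) = 12.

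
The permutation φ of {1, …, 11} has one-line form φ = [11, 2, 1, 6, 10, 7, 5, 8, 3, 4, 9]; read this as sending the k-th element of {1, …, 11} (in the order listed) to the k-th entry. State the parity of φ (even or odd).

odd

In disjoint-cycle form the cycle lengths are 5, 4, 1, 1.
A cycle is odd iff its length is even; φ has 1 even-length cycle, so sgn(φ) = (−1)^1 and φ is odd.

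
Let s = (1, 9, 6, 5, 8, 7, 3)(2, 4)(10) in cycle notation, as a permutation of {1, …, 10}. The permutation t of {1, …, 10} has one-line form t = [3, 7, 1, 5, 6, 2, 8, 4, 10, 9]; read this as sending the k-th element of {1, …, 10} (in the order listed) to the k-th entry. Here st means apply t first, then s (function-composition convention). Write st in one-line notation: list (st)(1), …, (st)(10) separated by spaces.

1 3 9 8 5 4 7 2 10 6

For each element, apply t then s: 1 → 3 → 1; 2 → 7 → 3; 3 → 1 → 9; 4 → 5 → 8; 5 → 6 → 5; 6 → 2 → 4; 7 → 8 → 7; 8 → 4 → 2; 9 → 10 → 10; 10 → 9 → 6.
Collecting the images, st = [1 3 9 8 5 4 7 2 10 6].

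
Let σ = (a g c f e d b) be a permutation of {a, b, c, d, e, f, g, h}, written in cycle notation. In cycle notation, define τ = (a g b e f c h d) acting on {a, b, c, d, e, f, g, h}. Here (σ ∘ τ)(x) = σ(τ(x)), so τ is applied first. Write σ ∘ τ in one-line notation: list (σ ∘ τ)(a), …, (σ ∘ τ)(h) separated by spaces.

c d h g e f a b

For each element, apply τ then σ: a → g → c; b → e → d; c → h → h; d → a → g; e → f → e; f → c → f; g → b → a; h → d → b.
So σ ∘ τ in one-line form is c d h g e f a b.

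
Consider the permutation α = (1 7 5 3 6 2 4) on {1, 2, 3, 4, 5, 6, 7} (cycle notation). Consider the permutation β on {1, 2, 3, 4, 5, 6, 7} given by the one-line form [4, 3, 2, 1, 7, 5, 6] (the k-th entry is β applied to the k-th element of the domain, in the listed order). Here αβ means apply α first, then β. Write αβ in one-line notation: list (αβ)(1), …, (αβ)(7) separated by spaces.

6 1 5 4 2 3 7

For each element, apply α then β: 1 → 7 → 6; 2 → 4 → 1; 3 → 6 → 5; 4 → 1 → 4; 5 → 3 → 2; 6 → 2 → 3; 7 → 5 → 7.
So αβ in one-line form is 6 1 5 4 2 3 7.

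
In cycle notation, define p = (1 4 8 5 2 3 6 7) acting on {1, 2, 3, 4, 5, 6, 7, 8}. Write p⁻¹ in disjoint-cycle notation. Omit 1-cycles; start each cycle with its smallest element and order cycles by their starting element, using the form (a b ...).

The inverse reverses each cycle.
After reversing and putting each cycle's least element first, p⁻¹ = (1 7 6 3 2 5 8 4).

(1 7 6 3 2 5 8 4)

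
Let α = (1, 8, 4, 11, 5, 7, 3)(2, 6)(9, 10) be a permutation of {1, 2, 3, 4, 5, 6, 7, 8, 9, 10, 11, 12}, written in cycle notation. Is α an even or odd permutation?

The cycle lengths are 7, 2, 2, 1.
A cycle is odd iff its length is even; α has 2 even-length cycles, so sgn(α) = (−1)^2 and α is even.

even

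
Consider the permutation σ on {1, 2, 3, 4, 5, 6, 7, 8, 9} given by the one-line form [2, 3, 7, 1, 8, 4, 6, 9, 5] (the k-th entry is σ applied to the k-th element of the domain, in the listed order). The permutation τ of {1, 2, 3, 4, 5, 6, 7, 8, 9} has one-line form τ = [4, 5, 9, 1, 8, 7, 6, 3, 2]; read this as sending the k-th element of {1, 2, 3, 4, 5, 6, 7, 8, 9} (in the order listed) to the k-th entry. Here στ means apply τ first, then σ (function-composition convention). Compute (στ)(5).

τ(5) = 8, then σ(8) = 9; composing gives (στ)(5) = 9.

9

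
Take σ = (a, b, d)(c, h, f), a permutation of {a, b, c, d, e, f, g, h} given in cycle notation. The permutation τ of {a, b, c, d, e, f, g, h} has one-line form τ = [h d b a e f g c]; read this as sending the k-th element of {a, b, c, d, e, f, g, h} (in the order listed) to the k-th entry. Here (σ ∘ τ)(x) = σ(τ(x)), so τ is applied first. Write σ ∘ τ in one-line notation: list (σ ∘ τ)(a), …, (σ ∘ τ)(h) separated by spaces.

(σ ∘ τ)(x) = σ(τ(x)). Computing each image: σ(τ(a)) = σ(h) = f, σ(τ(b)) = σ(d) = a, σ(τ(c)) = σ(b) = d, σ(τ(d)) = σ(a) = b, σ(τ(e)) = σ(e) = e, σ(τ(f)) = σ(f) = c, σ(τ(g)) = σ(g) = g, σ(τ(h)) = σ(c) = h.
Hence σ ∘ τ = [f a d b e c g h].

f a d b e c g h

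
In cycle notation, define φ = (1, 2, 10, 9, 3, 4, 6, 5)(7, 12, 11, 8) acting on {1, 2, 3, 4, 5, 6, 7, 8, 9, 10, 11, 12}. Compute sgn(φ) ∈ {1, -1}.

The cycle lengths are 8, 4.
A cycle of length ℓ contributes ℓ−1 transpositions, so φ is a product of 7 + 3 = 10 transpositions — even.

1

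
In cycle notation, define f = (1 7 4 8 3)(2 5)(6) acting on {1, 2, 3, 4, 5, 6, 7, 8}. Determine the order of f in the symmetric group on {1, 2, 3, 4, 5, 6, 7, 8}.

The cycle type of f is (5, 2, 1).
Since disjoint cycles commute, ord(f) = lcm(5, 2) = 10.

10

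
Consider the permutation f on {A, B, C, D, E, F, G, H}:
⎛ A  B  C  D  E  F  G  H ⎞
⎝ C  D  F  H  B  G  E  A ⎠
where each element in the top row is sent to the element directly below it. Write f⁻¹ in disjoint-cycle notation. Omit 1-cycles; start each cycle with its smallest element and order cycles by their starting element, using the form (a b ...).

First write f in disjoint cycles: (A C F G E B D H).
Reversing each cycle (and rotating so the smallest element leads) gives f⁻¹ = (A H D B E G F C).

(A H D B E G F C)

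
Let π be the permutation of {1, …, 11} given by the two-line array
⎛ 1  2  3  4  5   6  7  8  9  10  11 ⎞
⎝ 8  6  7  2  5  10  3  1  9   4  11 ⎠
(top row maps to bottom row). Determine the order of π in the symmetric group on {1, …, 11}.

4

Writing π as disjoint cycles, the cycle lengths are 4, 2, 2, 1, 1, 1.
The order of π is the least common multiple of its cycle lengths: lcm(4, 2, 2) = 4.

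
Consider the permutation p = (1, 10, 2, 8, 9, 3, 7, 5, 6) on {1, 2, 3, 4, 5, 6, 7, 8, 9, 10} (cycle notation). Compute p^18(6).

6

6 lies in the 9-cycle (1, 10, 2, 8, 9, 3, 7, 5, 6).
On a 9-cycle, p^9 is the identity, so p^18 = p^0 there (18 ≡ 0 mod 9).
So p^18(6) = 6.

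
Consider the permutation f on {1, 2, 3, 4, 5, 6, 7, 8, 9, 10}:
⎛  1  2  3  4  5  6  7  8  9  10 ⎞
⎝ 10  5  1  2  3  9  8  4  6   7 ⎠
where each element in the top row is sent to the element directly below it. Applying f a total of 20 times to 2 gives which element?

10

Tracing 2 → 5 → … returns to 2 after 8 steps, so 2 lies in an 8-cycle (1, 10, 7, 8, 4, 2, 5, 3).
Since the cycle has length 8, f^20 acts on it the same as f^4 (20 mod 8 = 4).
Stepping 4 places around the cycle: 2 → 5 → 3 → 1 → 10.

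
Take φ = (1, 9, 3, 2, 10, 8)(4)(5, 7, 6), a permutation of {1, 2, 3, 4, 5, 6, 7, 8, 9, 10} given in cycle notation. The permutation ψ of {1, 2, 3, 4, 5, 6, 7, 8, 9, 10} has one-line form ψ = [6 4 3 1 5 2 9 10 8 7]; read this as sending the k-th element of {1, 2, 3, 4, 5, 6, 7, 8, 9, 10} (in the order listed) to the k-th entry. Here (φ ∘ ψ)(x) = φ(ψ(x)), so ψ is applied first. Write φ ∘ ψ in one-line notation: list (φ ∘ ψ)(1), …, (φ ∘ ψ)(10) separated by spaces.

5 4 2 9 7 10 3 8 1 6

(φ ∘ ψ)(x) = φ(ψ(x)). Computing each image: φ(ψ(1)) = φ(6) = 5, φ(ψ(2)) = φ(4) = 4, φ(ψ(3)) = φ(3) = 2, φ(ψ(4)) = φ(1) = 9, φ(ψ(5)) = φ(5) = 7, φ(ψ(6)) = φ(2) = 10, φ(ψ(7)) = φ(9) = 3, φ(ψ(8)) = φ(10) = 8, φ(ψ(9)) = φ(8) = 1, φ(ψ(10)) = φ(7) = 6.
Hence φ ∘ ψ = [5 4 2 9 7 10 3 8 1 6].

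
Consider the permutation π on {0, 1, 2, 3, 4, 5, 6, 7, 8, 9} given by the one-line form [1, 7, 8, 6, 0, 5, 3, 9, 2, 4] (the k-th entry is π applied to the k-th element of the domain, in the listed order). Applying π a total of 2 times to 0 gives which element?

7

Tracing 0 → 1 → … returns to 0 after 5 steps, so 0 lies in a 5-cycle (0, 1, 7, 9, 4).
Advancing 2 steps from 0: 0 → 1 → 7.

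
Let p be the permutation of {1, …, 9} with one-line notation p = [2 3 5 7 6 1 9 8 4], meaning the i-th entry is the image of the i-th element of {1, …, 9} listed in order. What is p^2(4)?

Tracing 4 → 7 → … returns to 4 after 3 steps, so 4 lies in a 3-cycle (4 7 9).
Advancing 2 steps from 4: 4 → 7 → 9.

9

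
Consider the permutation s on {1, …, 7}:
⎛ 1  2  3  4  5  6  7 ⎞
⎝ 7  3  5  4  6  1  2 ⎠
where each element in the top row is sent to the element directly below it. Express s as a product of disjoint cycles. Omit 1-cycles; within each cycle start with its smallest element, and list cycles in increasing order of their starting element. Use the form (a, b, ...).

Iterating s from 1 gives 1 → 7 → 2 → 3 → 5 → 6 → 1; that is the 6-cycle (1, 7, 2, 3, 5, 6).
Continuing from each remaining unvisited element yields (1, 7, 2, 3, 5, 6).

(1, 7, 2, 3, 5, 6)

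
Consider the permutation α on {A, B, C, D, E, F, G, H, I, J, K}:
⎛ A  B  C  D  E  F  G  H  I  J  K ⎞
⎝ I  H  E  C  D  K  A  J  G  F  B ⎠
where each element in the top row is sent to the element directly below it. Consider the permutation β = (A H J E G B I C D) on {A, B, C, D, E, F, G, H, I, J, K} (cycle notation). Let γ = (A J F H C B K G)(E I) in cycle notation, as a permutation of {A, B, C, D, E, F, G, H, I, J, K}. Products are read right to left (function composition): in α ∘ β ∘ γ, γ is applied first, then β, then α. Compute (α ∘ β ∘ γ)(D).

Apply the permutations in order: γ(D) = D, then β(D) = A, then α(A) = I. So (α ∘ β ∘ γ)(D) = I.

I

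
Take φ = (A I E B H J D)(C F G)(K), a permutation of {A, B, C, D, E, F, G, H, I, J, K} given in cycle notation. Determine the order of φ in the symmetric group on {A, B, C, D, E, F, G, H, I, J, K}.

The disjoint cycles have lengths 7, 3, 1.
The order of φ is the least common multiple of its cycle lengths: lcm(7, 3) = 21.

21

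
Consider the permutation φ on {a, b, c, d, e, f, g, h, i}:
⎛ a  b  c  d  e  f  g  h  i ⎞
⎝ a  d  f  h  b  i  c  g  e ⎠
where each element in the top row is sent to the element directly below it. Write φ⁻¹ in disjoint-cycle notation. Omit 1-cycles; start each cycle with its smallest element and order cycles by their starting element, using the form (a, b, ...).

(b, e, i, f, c, g, h, d)

First write φ in disjoint cycles: (b, d, h, g, c, f, i, e).
Reversing each cycle (and rotating so the smallest element leads) gives φ⁻¹ = (b, e, i, f, c, g, h, d).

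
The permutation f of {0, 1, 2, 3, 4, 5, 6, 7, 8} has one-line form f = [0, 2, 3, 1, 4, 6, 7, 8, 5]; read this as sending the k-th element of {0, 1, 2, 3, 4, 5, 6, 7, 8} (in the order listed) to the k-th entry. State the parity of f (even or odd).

In disjoint-cycle form the cycle lengths are 4, 3, 1, 1.
A cycle of length ℓ contributes ℓ−1 transpositions, so f is a product of 3 + 2 = 5 transpositions — odd.

odd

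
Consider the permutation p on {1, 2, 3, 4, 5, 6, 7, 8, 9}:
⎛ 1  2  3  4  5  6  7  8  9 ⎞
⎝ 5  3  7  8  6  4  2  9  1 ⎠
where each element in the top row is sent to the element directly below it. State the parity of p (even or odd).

In disjoint-cycle form the cycle lengths are 6, 3.
A cycle is odd iff its length is even; p has 1 even-length cycle, so sgn(p) = (−1)^1 and p is odd.

odd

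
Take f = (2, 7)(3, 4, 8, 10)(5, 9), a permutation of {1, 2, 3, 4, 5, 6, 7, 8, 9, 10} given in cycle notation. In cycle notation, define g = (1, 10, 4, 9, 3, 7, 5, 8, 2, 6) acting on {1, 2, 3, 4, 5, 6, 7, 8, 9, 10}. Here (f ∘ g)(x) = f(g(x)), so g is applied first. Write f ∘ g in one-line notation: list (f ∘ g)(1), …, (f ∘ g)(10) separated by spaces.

(f ∘ g)(x) = f(g(x)). Computing each image: f(g(1)) = f(10) = 3, f(g(2)) = f(6) = 6, f(g(3)) = f(7) = 2, f(g(4)) = f(9) = 5, f(g(5)) = f(8) = 10, f(g(6)) = f(1) = 1, f(g(7)) = f(5) = 9, f(g(8)) = f(2) = 7, f(g(9)) = f(3) = 4, f(g(10)) = f(4) = 8.
Hence f ∘ g = [3 6 2 5 10 1 9 7 4 8].

3 6 2 5 10 1 9 7 4 8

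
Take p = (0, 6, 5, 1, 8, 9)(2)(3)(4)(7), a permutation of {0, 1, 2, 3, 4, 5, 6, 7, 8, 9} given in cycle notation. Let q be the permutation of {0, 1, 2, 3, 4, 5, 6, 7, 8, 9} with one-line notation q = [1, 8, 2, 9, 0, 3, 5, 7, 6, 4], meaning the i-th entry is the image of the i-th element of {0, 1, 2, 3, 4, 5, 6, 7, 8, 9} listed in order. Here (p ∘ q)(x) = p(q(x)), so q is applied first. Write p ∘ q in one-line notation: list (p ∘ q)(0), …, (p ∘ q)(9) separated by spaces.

Chase each element through q then p: 0 → 1 → 8; 1 → 8 → 9; 2 → 2 → 2; 3 → 9 → 0; 4 → 0 → 6; 5 → 3 → 3; 6 → 5 → 1; 7 → 7 → 7; 8 → 6 → 5; 9 → 4 → 4.
Collecting the images, p ∘ q = [8 9 2 0 6 3 1 7 5 4].

8 9 2 0 6 3 1 7 5 4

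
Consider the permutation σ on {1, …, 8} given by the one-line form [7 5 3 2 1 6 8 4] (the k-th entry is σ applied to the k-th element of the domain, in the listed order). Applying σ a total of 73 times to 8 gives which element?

4

Tracing 8 → 4 → … returns to 8 after 6 steps, so 8 lies in a 6-cycle (1, 7, 8, 4, 2, 5).
Since the cycle has length 6, σ^73 acts on it the same as σ^1 (73 mod 6 = 1).
Stepping 1 place around the cycle: 8 → 4.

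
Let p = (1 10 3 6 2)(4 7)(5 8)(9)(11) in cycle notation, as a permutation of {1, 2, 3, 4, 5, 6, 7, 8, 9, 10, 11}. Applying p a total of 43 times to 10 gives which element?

10 lies in the 5-cycle (1 10 3 6 2).
Powers repeat with period 5 on this cycle, and 43 mod 5 = 3, so p^43(10) = p^3(10).
Stepping 3 places around the cycle: 10 → 3 → 6 → 2.

2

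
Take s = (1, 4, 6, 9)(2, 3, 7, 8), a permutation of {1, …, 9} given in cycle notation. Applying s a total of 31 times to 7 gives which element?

3

7 lies in the 4-cycle (2, 3, 7, 8).
Since the cycle has length 4, s^31 acts on it the same as s^3 (31 mod 4 = 3).
Stepping 3 places around the cycle: 7 → 8 → 2 → 3.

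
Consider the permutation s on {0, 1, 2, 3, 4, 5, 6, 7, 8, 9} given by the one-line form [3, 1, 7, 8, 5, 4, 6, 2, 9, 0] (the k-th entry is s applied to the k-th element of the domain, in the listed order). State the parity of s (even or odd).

odd

In disjoint-cycle form the cycle lengths are 4, 2, 2, 1, 1.
A cycle of length ℓ contributes ℓ−1 transpositions, so s is a product of 3 + 1 + 1 = 5 transpositions — odd.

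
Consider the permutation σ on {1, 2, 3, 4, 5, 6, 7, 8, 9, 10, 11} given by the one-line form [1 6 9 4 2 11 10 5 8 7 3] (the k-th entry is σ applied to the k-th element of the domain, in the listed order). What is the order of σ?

Decomposing into disjoint cycles gives cycle lengths 7, 2, 1, 1.
The order of σ is the least common multiple of its cycle lengths: lcm(7, 2) = 14.

14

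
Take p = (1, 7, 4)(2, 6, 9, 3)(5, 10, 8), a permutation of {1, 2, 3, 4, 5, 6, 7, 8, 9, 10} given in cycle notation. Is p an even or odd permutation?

odd

The cycle lengths are 4, 3, 3.
A cycle of length ℓ contributes ℓ−1 transpositions, so p is a product of 3 + 2 + 2 = 7 transpositions — odd.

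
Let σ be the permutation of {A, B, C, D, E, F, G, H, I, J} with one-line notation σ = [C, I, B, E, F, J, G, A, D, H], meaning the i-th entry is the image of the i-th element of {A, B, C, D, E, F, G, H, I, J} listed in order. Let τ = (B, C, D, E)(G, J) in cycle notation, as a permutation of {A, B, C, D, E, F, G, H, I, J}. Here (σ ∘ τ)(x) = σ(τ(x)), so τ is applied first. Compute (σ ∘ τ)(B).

B

τ(B) = C, then σ(C) = B; composing gives (σ ∘ τ)(B) = B.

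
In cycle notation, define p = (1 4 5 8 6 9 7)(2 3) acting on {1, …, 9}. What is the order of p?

14

The disjoint cycles have lengths 7, 2.
The order is lcm(7, 2) = 14.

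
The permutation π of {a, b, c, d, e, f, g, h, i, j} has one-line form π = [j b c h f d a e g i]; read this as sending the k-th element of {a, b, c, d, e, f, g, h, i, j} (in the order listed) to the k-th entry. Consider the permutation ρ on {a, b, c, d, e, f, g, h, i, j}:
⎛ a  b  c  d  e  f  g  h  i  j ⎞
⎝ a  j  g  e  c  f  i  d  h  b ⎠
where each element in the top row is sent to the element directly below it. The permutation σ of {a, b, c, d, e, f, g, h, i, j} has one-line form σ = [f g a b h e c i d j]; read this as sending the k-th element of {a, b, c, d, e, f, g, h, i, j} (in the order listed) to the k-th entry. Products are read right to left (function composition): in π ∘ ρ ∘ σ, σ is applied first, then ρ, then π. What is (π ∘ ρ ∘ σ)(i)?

f

Chase i: σ(i) = d; ρ(d) = e; π(e) = f. Hence (π ∘ ρ ∘ σ)(i) = f.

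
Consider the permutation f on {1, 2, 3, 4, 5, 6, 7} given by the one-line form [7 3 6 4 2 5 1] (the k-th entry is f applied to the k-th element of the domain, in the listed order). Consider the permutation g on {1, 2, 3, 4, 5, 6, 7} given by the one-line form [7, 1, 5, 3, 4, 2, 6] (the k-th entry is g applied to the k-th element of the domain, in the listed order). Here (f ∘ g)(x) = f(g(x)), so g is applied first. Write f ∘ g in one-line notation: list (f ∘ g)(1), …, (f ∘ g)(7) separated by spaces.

1 7 2 6 4 3 5

(f ∘ g)(x) = f(g(x)). Computing each image: f(g(1)) = f(7) = 1, f(g(2)) = f(1) = 7, f(g(3)) = f(5) = 2, f(g(4)) = f(3) = 6, f(g(5)) = f(4) = 4, f(g(6)) = f(2) = 3, f(g(7)) = f(6) = 5.
Hence f ∘ g = [1 7 2 6 4 3 5].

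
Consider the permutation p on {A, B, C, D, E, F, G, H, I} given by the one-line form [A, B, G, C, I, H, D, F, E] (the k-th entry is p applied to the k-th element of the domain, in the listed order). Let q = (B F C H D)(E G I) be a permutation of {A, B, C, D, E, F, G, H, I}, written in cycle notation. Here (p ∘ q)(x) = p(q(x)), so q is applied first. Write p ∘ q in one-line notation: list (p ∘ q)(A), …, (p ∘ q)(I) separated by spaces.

A H F B D G E C I

(p ∘ q)(x) = p(q(x)). Computing each image: p(q(A)) = p(A) = A, p(q(B)) = p(F) = H, p(q(C)) = p(H) = F, p(q(D)) = p(B) = B, p(q(E)) = p(G) = D, p(q(F)) = p(C) = G, p(q(G)) = p(I) = E, p(q(H)) = p(D) = C, p(q(I)) = p(E) = I.
Hence p ∘ q = [A H F B D G E C I].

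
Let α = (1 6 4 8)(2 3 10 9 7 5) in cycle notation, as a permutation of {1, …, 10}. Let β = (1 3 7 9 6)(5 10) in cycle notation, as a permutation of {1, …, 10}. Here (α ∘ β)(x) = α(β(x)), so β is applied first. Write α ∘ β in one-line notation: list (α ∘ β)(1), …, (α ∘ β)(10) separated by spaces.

10 3 5 8 9 6 7 1 4 2

(α ∘ β)(x) = α(β(x)). Computing each image: α(β(1)) = α(3) = 10, α(β(2)) = α(2) = 3, α(β(3)) = α(7) = 5, α(β(4)) = α(4) = 8, α(β(5)) = α(10) = 9, α(β(6)) = α(1) = 6, α(β(7)) = α(9) = 7, α(β(8)) = α(8) = 1, α(β(9)) = α(6) = 4, α(β(10)) = α(5) = 2.
Hence α ∘ β = [10 3 5 8 9 6 7 1 4 2].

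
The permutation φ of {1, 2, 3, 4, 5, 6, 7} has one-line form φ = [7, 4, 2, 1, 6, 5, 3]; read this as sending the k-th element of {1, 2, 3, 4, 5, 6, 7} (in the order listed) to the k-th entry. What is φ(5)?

6

5 is element number 5 of the domain, and entry number 5 of the one-line form is 6, so φ(5) = 6.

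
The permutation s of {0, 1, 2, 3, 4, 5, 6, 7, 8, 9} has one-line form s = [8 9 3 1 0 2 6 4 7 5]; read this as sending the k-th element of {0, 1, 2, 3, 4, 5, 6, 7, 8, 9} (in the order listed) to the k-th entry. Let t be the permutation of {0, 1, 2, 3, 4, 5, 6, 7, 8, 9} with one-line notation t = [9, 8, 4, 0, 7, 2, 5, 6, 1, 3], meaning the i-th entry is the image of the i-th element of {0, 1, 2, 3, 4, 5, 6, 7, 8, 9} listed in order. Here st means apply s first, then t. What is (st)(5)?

(st)(5) = t(s(5)). s(5) = 2, then t(2) = 4. So (st)(5) = 4.

4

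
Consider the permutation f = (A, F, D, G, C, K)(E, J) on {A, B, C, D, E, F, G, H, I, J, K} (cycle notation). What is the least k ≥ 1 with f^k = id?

The disjoint cycles have lengths 6, 2, 1, 1, 1.
The order of f is the least common multiple of its cycle lengths: lcm(6, 2) = 6.

6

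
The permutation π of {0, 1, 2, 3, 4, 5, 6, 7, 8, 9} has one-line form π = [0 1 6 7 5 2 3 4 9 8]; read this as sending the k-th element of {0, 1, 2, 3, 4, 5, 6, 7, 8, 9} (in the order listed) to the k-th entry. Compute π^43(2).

Tracing 2 → 6 → … returns to 2 after 6 steps, so 2 lies in a 6-cycle (2 6 3 7 4 5).
Powers repeat with period 6 on this cycle, and 43 mod 6 = 1, so π^43(2) = π^1(2).
Advancing 1 step from 2: 2 → 6.

6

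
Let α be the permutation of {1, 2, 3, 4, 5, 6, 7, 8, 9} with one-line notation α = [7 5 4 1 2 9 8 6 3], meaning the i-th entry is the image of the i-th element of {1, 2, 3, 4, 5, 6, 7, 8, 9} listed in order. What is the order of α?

Decomposing into disjoint cycles gives cycle lengths 7, 2.
The order is lcm(7, 2) = 14.

14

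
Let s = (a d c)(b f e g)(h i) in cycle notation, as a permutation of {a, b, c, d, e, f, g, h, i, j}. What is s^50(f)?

g

f lies in the 4-cycle (b f e g).
Since the cycle has length 4, s^50 acts on it the same as s^2 (50 mod 4 = 2).
Advancing 2 steps from f: f → e → g.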